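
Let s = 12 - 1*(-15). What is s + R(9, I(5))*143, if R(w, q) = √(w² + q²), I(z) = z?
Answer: 27 + 143*√106 ≈ 1499.3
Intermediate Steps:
s = 27 (s = 12 + 15 = 27)
R(w, q) = √(q² + w²)
s + R(9, I(5))*143 = 27 + √(5² + 9²)*143 = 27 + √(25 + 81)*143 = 27 + √106*143 = 27 + 143*√106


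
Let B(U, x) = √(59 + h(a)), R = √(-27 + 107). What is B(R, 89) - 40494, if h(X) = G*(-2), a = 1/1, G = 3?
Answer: -40494 + √53 ≈ -40487.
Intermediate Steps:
a = 1
h(X) = -6 (h(X) = 3*(-2) = -6)
R = 4*√5 (R = √80 = 4*√5 ≈ 8.9443)
B(U, x) = √53 (B(U, x) = √(59 - 6) = √53)
B(R, 89) - 40494 = √53 - 40494 = -40494 + √53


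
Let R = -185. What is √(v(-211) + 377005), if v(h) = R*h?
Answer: 2*√104010 ≈ 645.01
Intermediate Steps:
v(h) = -185*h
√(v(-211) + 377005) = √(-185*(-211) + 377005) = √(39035 + 377005) = √416040 = 2*√104010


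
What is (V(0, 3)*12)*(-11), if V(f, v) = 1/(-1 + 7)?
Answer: -22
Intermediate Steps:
V(f, v) = ⅙ (V(f, v) = 1/6 = ⅙)
(V(0, 3)*12)*(-11) = ((⅙)*12)*(-11) = 2*(-11) = -22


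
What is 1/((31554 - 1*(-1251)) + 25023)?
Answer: 1/57828 ≈ 1.7293e-5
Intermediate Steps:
1/((31554 - 1*(-1251)) + 25023) = 1/((31554 + 1251) + 25023) = 1/(32805 + 25023) = 1/57828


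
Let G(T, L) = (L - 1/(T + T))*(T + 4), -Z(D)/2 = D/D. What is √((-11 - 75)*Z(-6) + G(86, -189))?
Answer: I*√124537718/86 ≈ 129.76*I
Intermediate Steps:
Z(D) = -2 (Z(D) = -2*D/D = -2*1 = -2)
G(T, L) = (4 + T)*(L - 1/(2*T)) (G(T, L) = (L - 1/(2*T))*(4 + T) = (4 + T)*(L - 1/(2*T)))
√((-11 - 75)*Z(-6) + G(86, -189)) = √((-11 - 75)*(-2) + (-½ - 2/86 + 4*(-189) - 189*86)) = √(-86*(-2) + (-½ - 2*1/86 - 756 - 16254)) = √(172 + (-½ - 1/43 - 756 - 16254)) = √(172 - 1462905/86) = √(-1448113/86) = I*√124537718/86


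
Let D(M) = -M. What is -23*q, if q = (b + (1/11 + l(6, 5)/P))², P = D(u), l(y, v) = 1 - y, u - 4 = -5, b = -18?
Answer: -1460592/121 ≈ -12071.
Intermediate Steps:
u = -1 (u = 4 - 5 = -1)
P = 1 (P = -1*(-1) = 1)
q = 63504/121 (q = (-18 + (1/11 + (1 - 1*6)/1))² = (-18 + (1*(1/11) + (1 - 6)*1))² = (-18 + (1/11 - 5*1))² = (-18 + (1/11 - 5))² = (-18 - 54/11)² = (-252/11)² = 63504/121 ≈ 524.83)
-23*q = -23*63504/121 = -1460592/121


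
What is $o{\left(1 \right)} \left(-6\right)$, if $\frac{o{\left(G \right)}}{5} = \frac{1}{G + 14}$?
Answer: $-2$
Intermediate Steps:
$o{\left(G \right)} = \frac{5}{14 + G}$ ($o{\left(G \right)} = \frac{5}{G + 14} = \frac{5}{14 + G}$)
$o{\left(1 \right)} \left(-6\right) = \frac{5}{14 + 1} \left(-6\right) = \frac{5}{15} \left(-6\right) = 5 \cdot \frac{1}{15} \left(-6\right) = \frac{1}{3} \left(-6\right) = -2$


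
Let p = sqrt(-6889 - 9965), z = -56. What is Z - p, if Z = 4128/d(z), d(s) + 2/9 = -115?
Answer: -37152/1037 - 53*I*sqrt(6) ≈ -35.826 - 129.82*I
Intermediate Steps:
d(s) = -1037/9 (d(s) = -2/9 - 115 = -1037/9)
Z = -37152/1037 (Z = 4128/(-1037/9) = 4128*(-9/1037) = -37152/1037 ≈ -35.826)
p = 53*I*sqrt(6) (p = sqrt(-16854) = 53*I*sqrt(6) ≈ 129.82*I)
Z - p = -37152/1037 - 53*I*sqrt(6)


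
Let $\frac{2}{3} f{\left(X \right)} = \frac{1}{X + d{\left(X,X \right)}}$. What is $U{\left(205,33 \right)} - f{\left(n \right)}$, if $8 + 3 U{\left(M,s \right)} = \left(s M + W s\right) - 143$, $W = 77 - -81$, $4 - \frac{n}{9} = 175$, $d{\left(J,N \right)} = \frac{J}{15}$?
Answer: $\frac{21574277}{5472} \approx 3942.7$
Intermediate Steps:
$d{\left(J,N \right)} = \frac{J}{15}$ ($d{\left(J,N \right)} = J \frac{1}{15} = \frac{J}{15}$)
$n = -1539$ ($n = 36 - 1575 = -1539$)
$W = 158$ ($W = 77 + 81 = 158$)
$U{\left(M,s \right)} = - \frac{151}{3} + \frac{158 s}{3} + \frac{M s}{3}$ ($U{\left(M,s \right)} = - \frac{8}{3} + \frac{\left(s M + 158 s\right) - 143}{3} = - \frac{8}{3} + \frac{\left(M s + 158 s\right) - 143}{3} = - \frac{8}{3} + \frac{\left(158 s + M s\right) - 143}{3} = - \frac{8}{3} + \frac{-143 + 158 s + M s}{3} = - \frac{8}{3} + \left(- \frac{143}{3} + \frac{158 s}{3} + \frac{M s}{3}\right) = - \frac{151}{3} + \frac{158 s}{3} + \frac{M s}{3}$)
$f{\left(X \right)} = \frac{45}{32 X}$ ($f{\left(X \right)} = \frac{3}{2 \left(X + \frac{X}{15}\right)} = \frac{3}{2 \frac{16 X}{15}} = \frac{3 \frac{15}{16 X}}{2} = \frac{45}{32 X}$)
$U{\left(205,33 \right)} - f{\left(n \right)} = \left(- \frac{151}{3} + \frac{158}{3} \cdot 33 + \frac{1}{3} \cdot 205 \cdot 33\right) - \frac{45}{32 \left(-1539\right)} = \left(- \frac{151}{3} + 1738 + 2255\right) - \frac{45}{32} \left(- \frac{1}{1539}\right) = \frac{11828}{3} - - \frac{5}{5472} = \frac{11828}{3} + \frac{5}{5472} = \frac{21574277}{5472}$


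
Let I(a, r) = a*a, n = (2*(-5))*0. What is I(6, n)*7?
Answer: 252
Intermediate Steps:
n = 0 (n = -10*0 = 0)
I(a, r) = a²
I(6, n)*7 = 6²*7 = 36*7 = 252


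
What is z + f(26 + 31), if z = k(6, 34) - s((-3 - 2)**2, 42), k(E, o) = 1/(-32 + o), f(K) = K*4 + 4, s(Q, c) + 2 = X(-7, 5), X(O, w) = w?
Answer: 459/2 ≈ 229.50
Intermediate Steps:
s(Q, c) = 3 (s(Q, c) = -2 + 5 = 3)
f(K) = 4 + 4*K (f(K) = 4*K + 4 = 4 + 4*K)
z = -5/2 (z = 1/(-32 + 34) - 1*3 = 1/2 - 3 = -5/2 ≈ -2.5000)
z + f(26 + 31) = -5/2 + (4 + 4*(26 + 31)) = -5/2 + (4 + 4*57) = -5/2 + (4 + 228) = -5/2 + 232 = 459/2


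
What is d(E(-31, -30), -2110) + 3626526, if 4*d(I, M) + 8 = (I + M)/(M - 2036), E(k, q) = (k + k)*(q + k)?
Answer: 7517784043/2073 ≈ 3.6265e+6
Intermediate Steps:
E(k, q) = 2*k*(k + q) (E(k, q) = (2*k)*(k + q) = 2*k*(k + q))
d(I, M) = -2 + (I + M)/(4*(-2036 + M)) (d(I, M) = -2 + ((I + M)/(M - 2036))/4 = -2 + ((I + M)/(-2036 + M))/4 = -2 + (I + M)/(4*(-2036 + M)))
d(E(-31, -30), -2110) + 3626526 = (16288 + 2*(-31)*(-31 - 30) - 7*(-2110))/(4*(-2036 - 2110)) + 3626526 = (1/4)*(16288 + 2*(-31)*(-61) + 14770)/(-4146) + 3626526 = (1/4)*(-1/4146)*(16288 + 3782 + 14770) + 3626526 = (1/4)*(-1/4146)*34840 + 3626526 = -4355/2073 + 3626526 = 7517784043/2073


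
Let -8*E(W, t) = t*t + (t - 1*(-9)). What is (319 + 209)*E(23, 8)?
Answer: -5346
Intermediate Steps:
E(W, t) = -9/8 - t/8 - t²/8 (E(W, t) = -(t*t + (t - 1*(-9)))/8 = -(t² + (t + 9))/8 = -(t² + (9 + t))/8 = -(9 + t + t²)/8 = -9/8 - t/8 - t²/8)
(319 + 209)*E(23, 8) = (319 + 209)*(-9/8 - ⅛*8 - ⅛*8²) = 528*(-9/8 - 1 - ⅛*64) = 528*(-9/8 - 1 - 8) = 528*(-81/8) = -5346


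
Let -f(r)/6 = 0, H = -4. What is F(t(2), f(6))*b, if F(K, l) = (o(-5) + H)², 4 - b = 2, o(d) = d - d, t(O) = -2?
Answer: 32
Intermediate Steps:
o(d) = 0
b = 2 (b = 4 - 1*2 = 4 - 2 = 2)
f(r) = 0 (f(r) = -6*0 = 0)
F(K, l) = 16 (F(K, l) = (0 - 4)² = (-4)² = 16)
F(t(2), f(6))*b = 16*2 = 32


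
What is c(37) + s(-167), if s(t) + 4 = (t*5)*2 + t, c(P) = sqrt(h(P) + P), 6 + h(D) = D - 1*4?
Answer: -1833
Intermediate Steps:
h(D) = -10 + D (h(D) = -6 + (D - 1*4) = -6 + (D - 4) = -6 + (-4 + D) = -10 + D)
c(P) = sqrt(-10 + 2*P) (c(P) = sqrt((-10 + P) + P) = sqrt(-10 + 2*P))
s(t) = -4 + 11*t (s(t) = -4 + ((t*5)*2 + t) = -4 + ((5*t)*2 + t) = -4 + (10*t + t) = -4 + 11*t)
c(37) + s(-167) = sqrt(-10 + 2*37) + (-4 + 11*(-167)) = sqrt(-10 + 74) + (-4 - 1837) = sqrt(64) - 1841 = 8 - 1841 = -1833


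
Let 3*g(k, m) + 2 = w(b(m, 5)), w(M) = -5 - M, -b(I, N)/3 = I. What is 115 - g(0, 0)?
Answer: 352/3 ≈ 117.33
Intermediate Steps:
b(I, N) = -3*I
g(k, m) = -7/3 + m (g(k, m) = -⅔ + (-5 - (-3)*m)/3 = -⅔ + (-5 + 3*m)/3 = -⅔ + (-5/3 + m) = -7/3 + m)
115 - g(0, 0) = 115 - (-7/3 + 0) = 115 - 1*(-7/3) = 115 + 7/3 = 352/3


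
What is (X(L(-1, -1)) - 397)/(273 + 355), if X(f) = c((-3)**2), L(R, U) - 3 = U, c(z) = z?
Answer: -97/157 ≈ -0.61783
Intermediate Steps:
L(R, U) = 3 + U
X(f) = 9 (X(f) = (-3)**2 = 9)
(X(L(-1, -1)) - 397)/(273 + 355) = (9 - 397)/(273 + 355) = -388/628 = -388*1/628 = -97/157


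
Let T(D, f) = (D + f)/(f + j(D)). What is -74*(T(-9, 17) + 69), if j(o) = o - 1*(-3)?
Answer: -56758/11 ≈ -5159.8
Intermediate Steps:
j(o) = 3 + o (j(o) = o + 3 = 3 + o)
T(D, f) = (D + f)/(3 + D + f) (T(D, f) = (D + f)/(f + (3 + D)) = (D + f)/(3 + D + f))
-74*(T(-9, 17) + 69) = -74*((-9 + 17)/(3 - 9 + 17) + 69) = -74*(8/11 + 69) = -74*767/11 = -56758/11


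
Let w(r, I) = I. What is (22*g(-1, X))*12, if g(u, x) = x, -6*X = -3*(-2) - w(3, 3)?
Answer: -132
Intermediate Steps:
X = -1/2 (X = -(-3*(-2) - 1*3)/6 = -(6 - 3)/6 = -1/6*3 = -1/2 ≈ -0.50000)
(22*g(-1, X))*12 = (22*(-1/2))*12 = -11*12 = -132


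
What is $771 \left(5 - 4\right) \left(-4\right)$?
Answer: $-3084$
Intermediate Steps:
$771 \left(5 - 4\right) \left(-4\right) = 771 \cdot 1 \left(-4\right) = 771 \left(-4\right) = -3084$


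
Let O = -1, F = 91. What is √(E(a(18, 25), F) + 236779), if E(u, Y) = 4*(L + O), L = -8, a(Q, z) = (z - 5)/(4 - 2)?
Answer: √236743 ≈ 486.56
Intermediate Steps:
a(Q, z) = -5/2 + z/2 (a(Q, z) = (-5 + z)/2 = (-5 + z)*(½) = -5/2 + z/2)
E(u, Y) = -36 (E(u, Y) = 4*(-8 - 1) = 4*(-9) = -36)
√(E(a(18, 25), F) + 236779) = √(-36 + 236779) = √236743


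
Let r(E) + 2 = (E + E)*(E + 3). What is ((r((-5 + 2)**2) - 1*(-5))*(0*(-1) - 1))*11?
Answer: -2409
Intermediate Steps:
r(E) = -2 + 2*E*(3 + E) (r(E) = -2 + (E + E)*(E + 3) = -2 + (2*E)*(3 + E) = -2 + 2*E*(3 + E))
((r((-5 + 2)**2) - 1*(-5))*(0*(-1) - 1))*11 = (((-2 + 2*((-5 + 2)**2)**2 + 6*(-5 + 2)**2) - 1*(-5))*(0*(-1) - 1))*11 = (((-2 + 2*((-3)**2)**2 + 6*(-3)**2) + 5)*(0 - 1))*11 = (((-2 + 2*9**2 + 6*9) + 5)*(-1))*11 = (((-2 + 2*81 + 54) + 5)*(-1))*11 = (((-2 + 162 + 54) + 5)*(-1))*11 = ((214 + 5)*(-1))*11 = (219*(-1))*11 = -219*11 = -2409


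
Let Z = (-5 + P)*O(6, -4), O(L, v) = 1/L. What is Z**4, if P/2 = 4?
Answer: 1/16 ≈ 0.062500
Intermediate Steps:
P = 8 (P = 2*4 = 8)
Z = 1/2 (Z = (-5 + 8)/6 = 3*(1/6) = 1/2 ≈ 0.50000)
Z**4 = (1/2)**4 = 1/16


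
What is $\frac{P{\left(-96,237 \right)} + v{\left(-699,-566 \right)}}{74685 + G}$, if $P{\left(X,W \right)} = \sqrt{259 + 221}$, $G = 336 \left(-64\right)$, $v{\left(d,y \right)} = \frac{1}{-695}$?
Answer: $- \frac{1}{36960795} + \frac{4 \sqrt{30}}{53181} \approx 0.00041194$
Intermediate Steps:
$v{\left(d,y \right)} = - \frac{1}{695}$
$G = -21504$
$P{\left(X,W \right)} = 4 \sqrt{30}$ ($P{\left(X,W \right)} = \sqrt{480} = 4 \sqrt{30}$)
$\frac{P{\left(-96,237 \right)} + v{\left(-699,-566 \right)}}{74685 + G} = \frac{4 \sqrt{30} - \frac{1}{695}}{74685 - 21504} = \frac{- \frac{1}{695} + 4 \sqrt{30}}{53181} = \left(- \frac{1}{695} + 4 \sqrt{30}\right) \frac{1}{53181} = - \frac{1}{36960795} + \frac{4 \sqrt{30}}{53181}$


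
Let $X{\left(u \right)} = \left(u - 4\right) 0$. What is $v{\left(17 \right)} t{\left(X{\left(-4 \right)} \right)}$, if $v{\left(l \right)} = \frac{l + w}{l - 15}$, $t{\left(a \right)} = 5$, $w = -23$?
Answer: $-15$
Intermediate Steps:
$X{\left(u \right)} = 0$ ($X{\left(u \right)} = \left(-4 + u\right) 0 = 0$)
$v{\left(l \right)} = \frac{-23 + l}{-15 + l}$ ($v{\left(l \right)} = \frac{l - 23}{l - 15} = \frac{-23 + l}{-15 + l}$)
$v{\left(17 \right)} t{\left(X{\left(-4 \right)} \right)} = \frac{-23 + 17}{-15 + 17} \cdot 5 = \frac{1}{2} \left(-6\right) 5 = \left(-3\right) 5 = -15$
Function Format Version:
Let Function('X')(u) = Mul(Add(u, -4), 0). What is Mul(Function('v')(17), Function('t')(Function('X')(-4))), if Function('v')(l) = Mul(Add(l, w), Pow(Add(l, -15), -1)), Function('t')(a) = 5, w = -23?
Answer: -15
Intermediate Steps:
Function('X')(u) = 0 (Function('X')(u) = Mul(Add(-4, u), 0) = 0)
Function('v')(l) = Mul(Pow(Add(-15, l), -1), Add(-23, l)) (Function('v')(l) = Mul(Add(l, -23), Pow(Add(l, -15), -1)) = Mul(Add(-23, l), Pow(Add(-15, l), -1)) = Mul(Pow(Add(-15, l), -1), Add(-23, l)))
Mul(Function('v')(17), Function('t')(Function('X')(-4))) = Mul(Mul(Pow(Add(-15, 17), -1), Add(-23, 17)), 5) = Mul(Mul(Pow(2, -1), -6), 5) = Mul(Mul(Rational(1, 2), -6), 5) = Mul(-3, 5) = -15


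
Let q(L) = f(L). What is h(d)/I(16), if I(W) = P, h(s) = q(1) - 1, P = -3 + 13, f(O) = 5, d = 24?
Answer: 2/5 ≈ 0.40000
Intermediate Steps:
q(L) = 5
P = 10
h(s) = 4 (h(s) = 5 - 1 = 4)
I(W) = 10
h(d)/I(16) = 4/10 = 4*(1/10) = 2/5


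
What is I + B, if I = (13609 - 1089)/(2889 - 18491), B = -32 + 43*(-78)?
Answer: -26420446/7801 ≈ -3386.8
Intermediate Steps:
B = -3386 (B = -32 - 3354 = -3386)
I = -6260/7801 (I = 12520/(-15602) = 12520*(-1/15602) = -6260/7801 ≈ -0.80246)
I + B = -6260/7801 - 3386 = -26420446/7801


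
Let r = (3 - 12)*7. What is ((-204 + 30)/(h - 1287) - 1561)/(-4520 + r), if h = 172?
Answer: 1740341/5110045 ≈ 0.34057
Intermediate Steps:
r = -63 (r = -9*7 = -63)
((-204 + 30)/(h - 1287) - 1561)/(-4520 + r) = ((-204 + 30)/(172 - 1287) - 1561)/(-4520 - 63) = (-174/(-1115) - 1561)/(-4583) = (-174*(-1/1115) - 1561)*(-1/4583) = (174/1115 - 1561)*(-1/4583) = -1740341/1115*(-1/4583) = 1740341/5110045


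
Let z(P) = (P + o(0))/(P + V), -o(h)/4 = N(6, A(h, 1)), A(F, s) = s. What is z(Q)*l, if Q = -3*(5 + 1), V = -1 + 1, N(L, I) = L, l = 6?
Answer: 14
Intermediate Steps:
o(h) = -24 (o(h) = -4*6 = -24)
V = 0
Q = -18 (Q = -3*6 = -18)
z(P) = (-24 + P)/P (z(P) = (P - 24)/(P + 0) = (-24 + P)/P)
z(Q)*l = ((-24 - 18)/(-18))*6 = -1/18*(-42)*6 = (7/3)*6 = 14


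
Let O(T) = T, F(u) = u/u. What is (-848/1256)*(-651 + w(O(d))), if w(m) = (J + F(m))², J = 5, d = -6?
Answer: 65190/157 ≈ 415.22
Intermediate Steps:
F(u) = 1
w(m) = 36 (w(m) = (5 + 1)² = 6² = 36)
(-848/1256)*(-651 + w(O(d))) = (-848/1256)*(-651 + 36) = -848*1/1256*(-615) = -106/157*(-615) = 65190/157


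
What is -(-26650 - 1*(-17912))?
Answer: 8738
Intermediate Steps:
-(-26650 - 1*(-17912)) = -(-26650 + 17912) = -1*(-8738) = 8738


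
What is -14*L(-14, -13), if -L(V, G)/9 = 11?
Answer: 1386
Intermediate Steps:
L(V, G) = -99 (L(V, G) = -9*11 = -99)
-14*L(-14, -13) = -14*(-99) = 1386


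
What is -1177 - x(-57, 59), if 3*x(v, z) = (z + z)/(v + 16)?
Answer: -144653/123 ≈ -1176.0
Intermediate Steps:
x(v, z) = 2*z/(3*(16 + v)) (x(v, z) = ((z + z)/(v + 16))/3 = ((2*z)/(16 + v))/3 = (2*z/(16 + v))/3 = 2*z/(3*(16 + v)))
-1177 - x(-57, 59) = -1177 - 2*59/(3*(16 - 57)) = -1177 - 2*59/(3*(-41)) = -1177 - 2*59*(-1)/(3*41) = -1177 - 1*(-118/123) = -1177 + 118/123 = -144653/123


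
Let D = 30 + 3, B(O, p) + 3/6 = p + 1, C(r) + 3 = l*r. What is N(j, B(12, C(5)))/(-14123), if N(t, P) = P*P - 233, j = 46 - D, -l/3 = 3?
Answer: -8093/56492 ≈ -0.14326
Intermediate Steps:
l = -9 (l = -3*3 = -9)
C(r) = -3 - 9*r
B(O, p) = ½ + p (B(O, p) = -½ + (p + 1) = -½ + (1 + p) = ½ + p)
D = 33
j = 13 (j = 46 - 1*33 = 46 - 33 = 13)
N(t, P) = -233 + P² (N(t, P) = P² - 233 = -233 + P²)
N(j, B(12, C(5)))/(-14123) = (-233 + (½ + (-3 - 9*5))²)/(-14123) = (-233 + (½ + (-3 - 45))²)*(-1/14123) = (-233 + (½ - 48)²)*(-1/14123) = (-233 + (-95/2)²)*(-1/14123) = (-233 + 9025/4)*(-1/14123) = (8093/4)*(-1/14123) = -8093/56492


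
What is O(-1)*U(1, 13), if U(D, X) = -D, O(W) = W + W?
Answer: 2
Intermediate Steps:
O(W) = 2*W
O(-1)*U(1, 13) = (2*(-1))*(-1*1) = -2*(-1) = 2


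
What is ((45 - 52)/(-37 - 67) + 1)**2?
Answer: 12321/10816 ≈ 1.1391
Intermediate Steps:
((45 - 52)/(-37 - 67) + 1)**2 = (-7/(-104) + 1)**2 = (-7*(-1/104) + 1)**2 = (7/104 + 1)**2 = (111/104)**2 = 12321/10816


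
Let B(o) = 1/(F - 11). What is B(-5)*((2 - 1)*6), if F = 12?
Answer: 6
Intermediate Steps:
B(o) = 1 (B(o) = 1/(12 - 11) = 1/1 = 1)
B(-5)*((2 - 1)*6) = 1*((2 - 1)*6) = 1*(1*6) = 1*6 = 6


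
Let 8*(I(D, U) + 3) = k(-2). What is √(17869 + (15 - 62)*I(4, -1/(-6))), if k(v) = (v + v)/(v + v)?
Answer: √288066/4 ≈ 134.18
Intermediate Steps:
k(v) = 1 (k(v) = (2*v)/((2*v)) = (2*v)*(1/(2*v)) = 1)
I(D, U) = -23/8 (I(D, U) = -3 + (⅛)*1 = -3 + ⅛ = -23/8)
√(17869 + (15 - 62)*I(4, -1/(-6))) = √(17869 + (15 - 62)*(-23/8)) = √(17869 - 47*(-23/8)) = √(17869 + 1081/8) = √(144033/8) = √288066/4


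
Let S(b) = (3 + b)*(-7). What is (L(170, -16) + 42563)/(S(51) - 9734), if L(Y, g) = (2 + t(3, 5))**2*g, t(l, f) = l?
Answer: -42163/10112 ≈ -4.1696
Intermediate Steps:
S(b) = -21 - 7*b
L(Y, g) = 25*g (L(Y, g) = (2 + 3)**2*g = 5**2*g = 25*g)
(L(170, -16) + 42563)/(S(51) - 9734) = (25*(-16) + 42563)/((-21 - 7*51) - 9734) = (-400 + 42563)/((-21 - 357) - 9734) = 42163/(-378 - 9734) = 42163/(-10112) = 42163*(-1/10112) = -42163/10112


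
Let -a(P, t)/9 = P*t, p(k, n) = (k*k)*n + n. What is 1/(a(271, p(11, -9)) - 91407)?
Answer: 1/2586615 ≈ 3.8661e-7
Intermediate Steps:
p(k, n) = n + n*k² (p(k, n) = k²*n + n = n*k² + n = n + n*k²)
a(P, t) = -9*P*t
1/(a(271, p(11, -9)) - 91407) = 1/(-9*271*(-9*(1 + 11²)) - 91407) = 1/(-9*271*(-9*(1 + 121)) - 91407) = 1/(-9*271*(-9*122) - 91407) = 1/(-9*271*(-1098) - 91407) = 1/(2678022 - 91407) = 1/2586615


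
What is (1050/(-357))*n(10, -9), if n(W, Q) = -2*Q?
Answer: -900/17 ≈ -52.941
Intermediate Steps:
(1050/(-357))*n(10, -9) = (1050/(-357))*(-2*(-9)) = (1050*(-1/357))*18 = -50/17*18 = -900/17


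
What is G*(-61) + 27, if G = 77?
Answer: -4670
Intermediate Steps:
G*(-61) + 27 = 77*(-61) + 27 = -4697 + 27 = -4670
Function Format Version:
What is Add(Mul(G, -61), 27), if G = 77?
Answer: -4670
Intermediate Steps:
Add(Mul(G, -61), 27) = Add(Mul(77, -61), 27) = Add(-4697, 27) = -4670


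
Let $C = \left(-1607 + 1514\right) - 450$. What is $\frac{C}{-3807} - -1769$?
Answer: $\frac{2245042}{1269} \approx 1769.1$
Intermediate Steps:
$C = -543$ ($C = -93 - 450 = -543$)
$\frac{C}{-3807} - -1769 = - \frac{543}{-3807} - -1769 = \left(-543\right) \left(- \frac{1}{3807}\right) + 1769 = \frac{181}{1269} + 1769 = \frac{2245042}{1269}$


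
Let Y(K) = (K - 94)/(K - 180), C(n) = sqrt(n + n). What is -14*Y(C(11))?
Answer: -118286/16189 + 602*sqrt(22)/16189 ≈ -7.1321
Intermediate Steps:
C(n) = sqrt(2)*sqrt(n) (C(n) = sqrt(2*n) = sqrt(2)*sqrt(n))
Y(K) = (-94 + K)/(-180 + K)
-14*Y(C(11)) = -14*(-94 + sqrt(2)*sqrt(11))/(-180 + sqrt(2)*sqrt(11)) = -14*(-94 + sqrt(22))/(-180 + sqrt(22))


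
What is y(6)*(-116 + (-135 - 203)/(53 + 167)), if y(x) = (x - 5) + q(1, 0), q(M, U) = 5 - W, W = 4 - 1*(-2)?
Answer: 0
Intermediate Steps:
W = 6 (W = 4 + 2 = 6)
q(M, U) = -1 (q(M, U) = 5 - 1*6 = 5 - 6 = -1)
y(x) = -6 + x (y(x) = (x - 5) - 1 = (-5 + x) - 1 = -6 + x)
y(6)*(-116 + (-135 - 203)/(53 + 167)) = (-6 + 6)*(-116 + (-135 - 203)/(53 + 167)) = 0*(-116 - 338/220) = 0*(-116 - 338*1/220) = 0*(-116 - 169/110) = 0*(-12929/110) = 0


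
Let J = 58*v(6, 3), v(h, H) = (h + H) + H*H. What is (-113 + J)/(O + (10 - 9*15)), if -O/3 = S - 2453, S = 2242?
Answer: 931/508 ≈ 1.8327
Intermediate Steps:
v(h, H) = H + h + H² (v(h, H) = (H + h) + H² = H + h + H²)
J = 1044 (J = 58*(3 + 6 + 3²) = 58*(3 + 6 + 9) = 58*18 = 1044)
O = 633 (O = -3*(2242 - 2453) = -3*(-211) = 633)
(-113 + J)/(O + (10 - 9*15)) = (-113 + 1044)/(633 + (10 - 9*15)) = 931/(633 + (10 - 135)) = 931/(633 - 125) = 931/508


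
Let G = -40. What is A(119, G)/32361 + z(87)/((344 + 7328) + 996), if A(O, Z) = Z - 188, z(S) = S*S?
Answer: 80988035/93501716 ≈ 0.86617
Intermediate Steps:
z(S) = S²
A(O, Z) = -188 + Z
A(119, G)/32361 + z(87)/((344 + 7328) + 996) = (-188 - 40)/32361 + 87²/((344 + 7328) + 996) = -228*1/32361 + 7569/(7672 + 996) = -76/10787 + 7569/8668 = 80988035/93501716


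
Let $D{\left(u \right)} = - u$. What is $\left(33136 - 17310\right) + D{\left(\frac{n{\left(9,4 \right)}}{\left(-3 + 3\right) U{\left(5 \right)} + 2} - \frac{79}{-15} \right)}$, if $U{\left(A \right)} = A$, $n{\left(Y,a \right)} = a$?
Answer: $\frac{237281}{15} \approx 15819.0$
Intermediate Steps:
$\left(33136 - 17310\right) + D{\left(\frac{n{\left(9,4 \right)}}{\left(-3 + 3\right) U{\left(5 \right)} + 2} - \frac{79}{-15} \right)} = \left(33136 - 17310\right) - \left(\frac{4}{\left(-3 + 3\right) 5 + 2} - \frac{79}{-15}\right) = 15826 - \left(\frac{4}{0 \cdot 5 + 2} - - \frac{79}{15}\right) = 15826 - \left(\frac{4}{0 + 2} + \frac{79}{15}\right) = 15826 - \left(\frac{4}{2} + \frac{79}{15}\right) = 15826 - \left(4 \cdot \frac{1}{2} + \frac{79}{15}\right) = 15826 - \left(2 + \frac{79}{15}\right) = 15826 - \frac{109}{15} = \frac{237281}{15}$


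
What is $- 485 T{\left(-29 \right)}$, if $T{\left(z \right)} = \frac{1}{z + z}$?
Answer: $\frac{485}{58} \approx 8.3621$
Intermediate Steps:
$T{\left(z \right)} = \frac{1}{2 z}$
$- 485 T{\left(-29 \right)} = - 485 \frac{1}{2 \left(-29\right)} = - 485 \cdot \frac{1}{2} \left(- \frac{1}{29}\right) = \left(-485\right) \left(- \frac{1}{58}\right) = \frac{485}{58}$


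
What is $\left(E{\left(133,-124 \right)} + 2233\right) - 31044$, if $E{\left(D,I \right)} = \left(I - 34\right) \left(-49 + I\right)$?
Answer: $-1477$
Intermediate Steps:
$E{\left(D,I \right)} = \left(-49 + I\right) \left(-34 + I\right)$ ($E{\left(D,I \right)} = \left(-34 + I\right) \left(-49 + I\right) = \left(-49 + I\right) \left(-34 + I\right)$)
$\left(E{\left(133,-124 \right)} + 2233\right) - 31044 = \left(\left(1666 + \left(-124\right)^{2} - -10292\right) + 2233\right) - 31044 = \left(\left(1666 + 15376 + 10292\right) + 2233\right) - 31044 = \left(27334 + 2233\right) - 31044 = 29567 - 31044 = -1477$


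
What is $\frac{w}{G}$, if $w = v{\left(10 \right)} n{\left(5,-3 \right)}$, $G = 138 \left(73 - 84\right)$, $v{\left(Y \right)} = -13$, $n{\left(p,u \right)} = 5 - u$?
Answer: $\frac{52}{759} \approx 0.068511$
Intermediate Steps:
$G = -1518$ ($G = 138 \left(-11\right) = -1518$)
$w = -104$ ($w = - 13 \left(5 - -3\right) = - 13 \left(5 + 3\right) = \left(-13\right) 8 = -104$)
$\frac{w}{G} = - \frac{104}{-1518} = \left(-104\right) \left(- \frac{1}{1518}\right) = \frac{52}{759}$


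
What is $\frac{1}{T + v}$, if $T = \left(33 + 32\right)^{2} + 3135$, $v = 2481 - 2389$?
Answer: $\frac{1}{7452} \approx 0.00013419$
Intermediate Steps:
$v = 92$ ($v = 2481 - 2389 = 92$)
$T = 7360$ ($T = 65^{2} + 3135 = 4225 + 3135 = 7360$)
$\frac{1}{T + v} = \frac{1}{7360 + 92} = \frac{1}{7452}$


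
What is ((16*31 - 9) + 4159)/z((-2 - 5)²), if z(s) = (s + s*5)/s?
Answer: 2323/3 ≈ 774.33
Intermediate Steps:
z(s) = 6 (z(s) = (s + 5*s)/s = (6*s)/s = 6)
((16*31 - 9) + 4159)/z((-2 - 5)²) = ((16*31 - 9) + 4159)/6 = ((496 - 9) + 4159)*(⅙) = (487 + 4159)*(⅙) = 4646*(⅙) = 2323/3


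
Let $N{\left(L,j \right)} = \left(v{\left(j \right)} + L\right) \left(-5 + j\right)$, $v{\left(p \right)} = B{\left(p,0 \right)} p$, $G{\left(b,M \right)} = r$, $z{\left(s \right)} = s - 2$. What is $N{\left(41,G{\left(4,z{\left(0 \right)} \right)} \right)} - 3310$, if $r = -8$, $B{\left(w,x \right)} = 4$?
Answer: $-3427$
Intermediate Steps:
$z{\left(s \right)} = -2 + s$ ($z{\left(s \right)} = s - 2 = -2 + s$)
$G{\left(b,M \right)} = -8$
$v{\left(p \right)} = 4 p$
$N{\left(L,j \right)} = \left(-5 + j\right) \left(L + 4 j\right)$ ($N{\left(L,j \right)} = \left(4 j + L\right) \left(-5 + j\right) = \left(L + 4 j\right) \left(-5 + j\right) = \left(-5 + j\right) \left(L + 4 j\right)$)
$N{\left(41,G{\left(4,z{\left(0 \right)} \right)} \right)} - 3310 = \left(\left(-20\right) \left(-8\right) - 205 + 4 \left(-8\right)^{2} + 41 \left(-8\right)\right) - 3310 = \left(160 - 205 + 4 \cdot 64 - 328\right) - 3310 = \left(160 - 205 + 256 - 328\right) - 3310 = -117 - 3310 = -3427$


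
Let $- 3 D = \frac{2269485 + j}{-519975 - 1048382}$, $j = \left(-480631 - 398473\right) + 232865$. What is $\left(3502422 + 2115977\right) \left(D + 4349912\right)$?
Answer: $\frac{38329928606266378734}{1568357} \approx 2.444 \cdot 10^{13}$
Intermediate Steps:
$j = -646239$ ($j = -879104 + 232865 = -646239$)
$D = \frac{541082}{1568357}$ ($D = - \frac{\left(2269485 - 646239\right) \frac{1}{-519975 - 1048382}}{3} = - \frac{1623246 \frac{1}{-1568357}}{3} = - \frac{1623246 \left(- \frac{1}{1568357}\right)}{3} = \left(- \frac{1}{3}\right) \left(- \frac{1623246}{1568357}\right) = \frac{541082}{1568357} \approx 0.345$)
$\left(3502422 + 2115977\right) \left(D + 4349912\right) = \left(3502422 + 2115977\right) \left(\frac{541082}{1568357} + 4349912\right) = 5618399 \cdot \frac{6822215475666}{1568357} = \frac{38329928606266378734}{1568357}$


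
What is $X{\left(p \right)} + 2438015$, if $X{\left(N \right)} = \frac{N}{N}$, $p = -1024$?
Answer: $2438016$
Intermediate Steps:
$X{\left(N \right)} = 1$
$X{\left(p \right)} + 2438015 = 1 + 2438015 = 2438016$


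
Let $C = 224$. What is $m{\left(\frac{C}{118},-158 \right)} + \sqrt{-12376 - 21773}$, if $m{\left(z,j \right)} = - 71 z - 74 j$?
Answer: $\frac{681876}{59} + i \sqrt{34149} \approx 11557.0 + 184.79 i$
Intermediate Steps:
$m{\left(z,j \right)} = - 74 j - 71 z$
$m{\left(\frac{C}{118},-158 \right)} + \sqrt{-12376 - 21773} = \left(\left(-74\right) \left(-158\right) - 71 \cdot \frac{224}{118}\right) + \sqrt{-12376 - 21773} = \left(11692 - 71 \cdot 224 \cdot \frac{1}{118}\right) + \sqrt{-34149} = \left(11692 - \frac{7952}{59}\right) + i \sqrt{34149} = \frac{681876}{59} + i \sqrt{34149}$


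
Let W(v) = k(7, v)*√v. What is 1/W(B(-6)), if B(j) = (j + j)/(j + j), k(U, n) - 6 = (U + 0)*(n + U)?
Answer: 1/62 ≈ 0.016129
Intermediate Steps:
k(U, n) = 6 + U*(U + n) (k(U, n) = 6 + (U + 0)*(n + U) = 6 + U*(U + n))
B(j) = 1 (B(j) = (2*j)/((2*j)) = (2*j)*(1/(2*j)) = 1)
W(v) = √v*(55 + 7*v) (W(v) = (6 + 7² + 7*v)*√v = (6 + 49 + 7*v)*√v = (55 + 7*v)*√v = √v*(55 + 7*v))
1/W(B(-6)) = 1/(√1*(55 + 7*1)) = 1/(1*(55 + 7)) = 1/(1*62) = 1/62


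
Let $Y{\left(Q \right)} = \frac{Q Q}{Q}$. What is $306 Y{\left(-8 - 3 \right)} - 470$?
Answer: $-3836$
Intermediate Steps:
$Y{\left(Q \right)} = Q$ ($Y{\left(Q \right)} = \frac{Q^{2}}{Q} = Q$)
$306 Y{\left(-8 - 3 \right)} - 470 = 306 \left(-8 - 3\right) - 470 = 306 \left(-11\right) - 470 = -3366 - 470 = -3836$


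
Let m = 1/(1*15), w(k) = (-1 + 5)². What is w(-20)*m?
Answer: 16/15 ≈ 1.0667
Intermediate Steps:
w(k) = 16 (w(k) = 4² = 16)
m = 1/15 ≈ 0.066667
w(-20)*m = 16*(1/15) = 16/15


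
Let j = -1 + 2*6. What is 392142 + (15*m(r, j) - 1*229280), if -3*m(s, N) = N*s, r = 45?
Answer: 160387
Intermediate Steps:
j = 11 (j = -1 + 12 = 11)
m(s, N) = -N*s/3
392142 + (15*m(r, j) - 1*229280) = 392142 + (15*(-1/3*11*45) - 1*229280) = 392142 + (15*(-165) - 229280) = 392142 + (-2475 - 229280) = 392142 - 231755 = 160387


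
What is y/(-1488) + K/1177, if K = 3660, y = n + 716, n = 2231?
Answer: 1977461/1751376 ≈ 1.1291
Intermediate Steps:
y = 2947 (y = 2231 + 716 = 2947)
y/(-1488) + K/1177 = 2947/(-1488) + 3660/1177 = 2947*(-1/1488) + 3660*(1/1177) = -2947/1488 + 3660/1177 = 1977461/1751376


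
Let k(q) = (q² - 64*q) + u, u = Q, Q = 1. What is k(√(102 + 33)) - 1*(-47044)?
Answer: 47180 - 192*√15 ≈ 46436.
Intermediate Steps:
u = 1
k(q) = 1 + q² - 64*q (k(q) = (q² - 64*q) + 1 = 1 + q² - 64*q)
k(√(102 + 33)) - 1*(-47044) = (1 + (√(102 + 33))² - 64*√(102 + 33)) - 1*(-47044) = (1 + (√135)² - 192*√15) + 47044 = (1 + (3*√15)² - 192*√15) + 47044 = (1 + 135 - 192*√15) + 47044 = (136 - 192*√15) + 47044 = 47180 - 192*√15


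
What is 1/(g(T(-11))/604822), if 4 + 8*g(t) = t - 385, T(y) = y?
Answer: -302411/25 ≈ -12096.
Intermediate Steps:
g(t) = -389/8 + t/8 (g(t) = -1/2 + (t - 385)/8 = -1/2 + (-385 + t)/8 = -1/2 + (-385/8 + t/8) = -389/8 + t/8)
1/(g(T(-11))/604822) = 1/((-389/8 + (1/8)*(-11))/604822) = 1/((-389/8 - 11/8)*(1/604822)) = 1/(-50*1/604822) = 1/(-25/302411) = -302411/25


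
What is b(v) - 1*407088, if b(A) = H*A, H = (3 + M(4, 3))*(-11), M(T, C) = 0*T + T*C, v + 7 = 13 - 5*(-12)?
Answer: -417978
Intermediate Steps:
v = 66 (v = -7 + (13 - 5*(-12)) = -7 + (13 + 60) = -7 + 73 = 66)
M(T, C) = C*T (M(T, C) = 0 + C*T = C*T)
H = -165 (H = (3 + 3*4)*(-11) = (3 + 12)*(-11) = 15*(-11) = -165)
b(A) = -165*A
b(v) - 1*407088 = -165*66 - 1*407088 = -10890 - 407088 = -417978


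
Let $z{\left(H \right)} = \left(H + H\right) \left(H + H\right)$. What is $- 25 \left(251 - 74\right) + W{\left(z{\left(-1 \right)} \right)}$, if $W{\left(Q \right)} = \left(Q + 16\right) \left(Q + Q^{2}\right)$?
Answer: $-4025$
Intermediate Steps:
$z{\left(H \right)} = 4 H^{2}$ ($z{\left(H \right)} = 2 H 2 H = 4 H^{2}$)
$W{\left(Q \right)} = \left(16 + Q\right) \left(Q + Q^{2}\right)$
$- 25 \left(251 - 74\right) + W{\left(z{\left(-1 \right)} \right)} = - 25 \left(251 - 74\right) + 4 \left(-1\right)^{2} \left(16 + \left(4 \left(-1\right)^{2}\right)^{2} + 17 \cdot 4 \left(-1\right)^{2}\right) = - 25 \left(251 - 74\right) + 4 \cdot 1 \left(16 + \left(4 \cdot 1\right)^{2} + 17 \cdot 4 \cdot 1\right) = \left(-25\right) 177 + 4 \left(16 + 4^{2} + 17 \cdot 4\right) = -4425 + 4 \left(16 + 16 + 68\right) = -4425 + 4 \cdot 100 = -4425 + 400 = -4025$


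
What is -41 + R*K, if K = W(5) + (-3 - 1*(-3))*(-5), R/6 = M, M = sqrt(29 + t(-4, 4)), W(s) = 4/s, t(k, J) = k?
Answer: -17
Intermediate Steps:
M = 5 (M = sqrt(29 - 4) = sqrt(25) = 5)
R = 30 (R = 6*5 = 30)
K = 4/5 (K = 4/5 + (-3 - 1*(-3))*(-5) = 4*(1/5) + (-3 + 3)*(-5) = 4/5 + 0*(-5) = 4/5 + 0 = 4/5 ≈ 0.80000)
-41 + R*K = -41 + 30*(4/5) = -41 + 24 = -17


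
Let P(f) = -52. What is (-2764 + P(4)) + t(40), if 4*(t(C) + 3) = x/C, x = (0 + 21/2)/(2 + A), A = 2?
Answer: -3608299/1280 ≈ -2819.0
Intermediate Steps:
x = 21/8 (x = (0 + 21/2)/(2 + 2) = (0 + 21*(½))/4 = (0 + 21/2)*(¼) = (21/2)*(¼) = 21/8 ≈ 2.6250)
t(C) = -3 + 21/(32*C) (t(C) = -3 + (21/(8*C))/4 = -3 + 21/(32*C))
(-2764 + P(4)) + t(40) = (-2764 - 52) + (-3 + (21/32)/40) = -2816 + (-3 + (21/32)*(1/40)) = -2816 + (-3 + 21/1280) = -2816 - 3819/1280 = -3608299/1280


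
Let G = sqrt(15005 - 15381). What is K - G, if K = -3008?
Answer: -3008 - 2*I*sqrt(94) ≈ -3008.0 - 19.391*I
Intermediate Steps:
G = 2*I*sqrt(94) (G = sqrt(-376) = 2*I*sqrt(94) ≈ 19.391*I)
K - G = -3008 - 2*I*sqrt(94)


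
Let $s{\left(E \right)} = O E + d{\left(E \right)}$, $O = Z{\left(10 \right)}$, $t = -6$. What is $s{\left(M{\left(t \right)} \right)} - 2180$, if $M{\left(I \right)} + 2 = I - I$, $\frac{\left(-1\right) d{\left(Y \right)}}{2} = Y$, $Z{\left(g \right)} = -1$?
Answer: $-2174$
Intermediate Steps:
$O = -1$
$d{\left(Y \right)} = - 2 Y$
$M{\left(I \right)} = -2$ ($M{\left(I \right)} = -2 + \left(I - I\right) = -2 + 0 = -2$)
$s{\left(E \right)} = - 3 E$ ($s{\left(E \right)} = - E - 2 E = - 3 E$)
$s{\left(M{\left(t \right)} \right)} - 2180 = \left(-3\right) \left(-2\right) - 2180 = 6 - 2180 = -2174$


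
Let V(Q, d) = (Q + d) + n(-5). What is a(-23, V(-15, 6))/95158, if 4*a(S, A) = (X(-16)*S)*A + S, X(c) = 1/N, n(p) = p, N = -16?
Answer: -345/3045056 ≈ -0.00011330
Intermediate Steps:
V(Q, d) = -5 + Q + d (V(Q, d) = (Q + d) - 5 = -5 + Q + d)
X(c) = -1/16 (X(c) = 1/(-16) = -1/16)
a(S, A) = S/4 - A*S/64 (a(S, A) = ((-S/16)*A + S)/4 = (-A*S/16 + S)/4 = (S - A*S/16)/4 = S/4 - A*S/64)
a(-23, V(-15, 6))/95158 = ((1/64)*(-23)*(16 - (-5 - 15 + 6)))/95158 = ((1/64)*(-23)*(16 - 1*(-14)))*(1/95158) = ((1/64)*(-23)*(16 + 14))*(1/95158) = ((1/64)*(-23)*30)*(1/95158) = -345/32*1/95158 = -345/3045056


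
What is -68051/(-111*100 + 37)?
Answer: 68051/11063 ≈ 6.1512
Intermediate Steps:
-68051/(-111*100 + 37) = -68051/(-11100 + 37) = -68051/(-11063) = -68051*(-1/11063) = 68051/11063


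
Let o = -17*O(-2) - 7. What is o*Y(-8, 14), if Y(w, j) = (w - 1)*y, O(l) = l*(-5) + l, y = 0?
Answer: 0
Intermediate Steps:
O(l) = -4*l (O(l) = -5*l + l = -4*l)
Y(w, j) = 0 (Y(w, j) = (w - 1)*0 = (-1 + w)*0 = 0)
o = -143 (o = -(-68)*(-2) - 7 = -17*8 - 7 = -136 - 7 = -143)
o*Y(-8, 14) = -143*0 = 0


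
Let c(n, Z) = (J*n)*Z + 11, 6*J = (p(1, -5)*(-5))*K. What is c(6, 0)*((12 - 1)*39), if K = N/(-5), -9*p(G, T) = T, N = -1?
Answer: 4719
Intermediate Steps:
p(G, T) = -T/9
K = ⅕ (K = -1/(-5) = -1*(-⅕) = ⅕ ≈ 0.20000)
J = -5/54 (J = ((-⅑*(-5)*(-5))*(⅕))/6 = (((5/9)*(-5))*(⅕))/6 = (-25/9*⅕)/6 = (⅙)*(-5/9) = -5/54 ≈ -0.092593)
c(n, Z) = 11 - 5*Z*n/54 (c(n, Z) = (-5*n/54)*Z + 11 = -5*Z*n/54 + 11 = 11 - 5*Z*n/54)
c(6, 0)*((12 - 1)*39) = (11 - 5/54*0*6)*((12 - 1)*39) = (11 + 0)*(11*39) = 11*429 = 4719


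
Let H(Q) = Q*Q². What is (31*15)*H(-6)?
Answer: -100440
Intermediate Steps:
H(Q) = Q³
(31*15)*H(-6) = (31*15)*(-6)³ = 465*(-216) = -100440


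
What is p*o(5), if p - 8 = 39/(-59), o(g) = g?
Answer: 2165/59 ≈ 36.695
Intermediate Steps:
p = 433/59 (p = 8 + 39/(-59) = 8 + 39*(-1/59) = 8 - 39/59 = 433/59 ≈ 7.3390)
p*o(5) = (433/59)*5 = 2165/59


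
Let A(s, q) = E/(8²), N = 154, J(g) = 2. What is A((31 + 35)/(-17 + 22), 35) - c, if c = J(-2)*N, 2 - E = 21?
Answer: -19731/64 ≈ -308.30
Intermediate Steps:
E = -19 (E = 2 - 1*21 = 2 - 21 = -19)
A(s, q) = -19/64 (A(s, q) = -19/(8²) = -19/64)
c = 308 (c = 2*154 = 308)
A((31 + 35)/(-17 + 22), 35) - c = -19/64 - 1*308 = -19/64 - 308 = -19731/64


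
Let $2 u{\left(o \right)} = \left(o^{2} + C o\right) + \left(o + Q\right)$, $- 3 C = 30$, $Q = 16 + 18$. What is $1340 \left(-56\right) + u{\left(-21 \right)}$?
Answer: $-74708$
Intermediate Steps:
$Q = 34$
$C = -10$ ($C = \left(- \frac{1}{3}\right) 30 = -10$)
$u{\left(o \right)} = 17 + \frac{o^{2}}{2} - \frac{9 o}{2}$ ($u{\left(o \right)} = \frac{\left(o^{2} - 10 o\right) + \left(o + 34\right)}{2} = \frac{\left(o^{2} - 10 o\right) + \left(34 + o\right)}{2} = \frac{34 + o^{2} - 9 o}{2} = 17 + \frac{o^{2}}{2} - \frac{9 o}{2}$)
$1340 \left(-56\right) + u{\left(-21 \right)} = 1340 \left(-56\right) + \left(17 + \frac{\left(-21\right)^{2}}{2} - - \frac{189}{2}\right) = -75040 + \left(17 + \frac{1}{2} \cdot 441 + \frac{189}{2}\right) = -75040 + \left(17 + \frac{441}{2} + \frac{189}{2}\right) = -75040 + 332 = -74708$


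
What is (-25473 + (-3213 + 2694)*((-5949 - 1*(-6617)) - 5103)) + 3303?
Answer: 2279595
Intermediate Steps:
(-25473 + (-3213 + 2694)*((-5949 - 1*(-6617)) - 5103)) + 3303 = (-25473 - 519*((-5949 + 6617) - 5103)) + 3303 = (-25473 - 519*(668 - 5103)) + 3303 = (-25473 - 519*(-4435)) + 3303 = (-25473 + 2301765) + 3303 = 2276292 + 3303 = 2279595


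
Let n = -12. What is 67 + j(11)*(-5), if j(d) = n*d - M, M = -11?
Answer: 672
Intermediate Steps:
j(d) = 11 - 12*d (j(d) = -12*d - 1*(-11) = -12*d + 11 = 11 - 12*d)
67 + j(11)*(-5) = 67 + (11 - 12*11)*(-5) = 67 + (11 - 132)*(-5) = 67 - 121*(-5) = 67 + 605 = 672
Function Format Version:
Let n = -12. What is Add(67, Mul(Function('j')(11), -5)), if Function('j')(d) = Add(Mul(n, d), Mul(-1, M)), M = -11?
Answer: 672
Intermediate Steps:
Function('j')(d) = Add(11, Mul(-12, d)) (Function('j')(d) = Add(Mul(-12, d), Mul(-1, -11)) = Add(Mul(-12, d), 11) = Add(11, Mul(-12, d)))
Add(67, Mul(Function('j')(11), -5)) = Add(67, Mul(Add(11, Mul(-12, 11)), -5)) = Add(67, Mul(Add(11, -132), -5)) = Add(67, Mul(-121, -5)) = Add(67, 605) = 672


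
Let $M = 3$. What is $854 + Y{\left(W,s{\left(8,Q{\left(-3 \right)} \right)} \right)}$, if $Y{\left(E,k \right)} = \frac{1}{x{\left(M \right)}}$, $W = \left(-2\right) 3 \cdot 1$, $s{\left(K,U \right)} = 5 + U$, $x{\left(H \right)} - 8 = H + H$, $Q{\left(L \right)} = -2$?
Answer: $\frac{11957}{14} \approx 854.07$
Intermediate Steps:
$x{\left(H \right)} = 8 + 2 H$ ($x{\left(H \right)} = 8 + \left(H + H\right) = 8 + 2 H$)
$W = -6$ ($W = \left(-6\right) 1 = -6$)
$Y{\left(E,k \right)} = \frac{1}{14}$ ($Y{\left(E,k \right)} = \frac{1}{8 + 2 \cdot 3} = \frac{1}{8 + 6} = \frac{1}{14}$)
$854 + Y{\left(W,s{\left(8,Q{\left(-3 \right)} \right)} \right)} = 854 + \frac{1}{14} = \frac{11957}{14}$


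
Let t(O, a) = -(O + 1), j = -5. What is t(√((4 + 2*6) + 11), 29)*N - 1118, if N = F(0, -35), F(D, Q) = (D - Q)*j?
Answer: -943 + 525*√3 ≈ -33.673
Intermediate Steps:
F(D, Q) = -5*D + 5*Q (F(D, Q) = (D - Q)*(-5) = -5*D + 5*Q)
t(O, a) = -1 - O (t(O, a) = -(1 + O) = -1 - O)
N = -175 (N = -5*0 + 5*(-35) = 0 - 175 = -175)
t(√((4 + 2*6) + 11), 29)*N - 1118 = (-1 - √((4 + 2*6) + 11))*(-175) - 1118 = (-1 - √((4 + 12) + 11))*(-175) - 1118 = (-1 - √(16 + 11))*(-175) - 1118 = (-1 - √27)*(-175) - 1118 = (-1 - 3*√3)*(-175) - 1118 = (175 + 525*√3) - 1118 = -943 + 525*√3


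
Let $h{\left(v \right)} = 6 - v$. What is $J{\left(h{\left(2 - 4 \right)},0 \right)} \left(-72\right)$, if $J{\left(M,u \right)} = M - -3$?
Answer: $-792$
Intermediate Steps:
$J{\left(M,u \right)} = 3 + M$ ($J{\left(M,u \right)} = M + 3 = 3 + M$)
$J{\left(h{\left(2 - 4 \right)},0 \right)} \left(-72\right) = \left(3 + \left(6 - \left(2 - 4\right)\right)\right) \left(-72\right) = \left(3 + \left(6 - -2\right)\right) \left(-72\right) = \left(3 + \left(6 + 2\right)\right) \left(-72\right) = \left(3 + 8\right) \left(-72\right) = 11 \left(-72\right) = -792$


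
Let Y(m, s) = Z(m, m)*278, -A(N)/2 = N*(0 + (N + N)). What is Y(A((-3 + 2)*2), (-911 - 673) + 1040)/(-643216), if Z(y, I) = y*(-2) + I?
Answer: -278/40201 ≈ -0.0069152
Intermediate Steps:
Z(y, I) = I - 2*y (Z(y, I) = -2*y + I = I - 2*y)
A(N) = -4*N**2 (A(N) = -2*N*(0 + (N + N)) = -2*N*(0 + 2*N) = -2*N*2*N = -4*N**2)
Y(m, s) = -278*m (Y(m, s) = (m - 2*m)*278 = -m*278 = -278*m)
Y(A((-3 + 2)*2), (-911 - 673) + 1040)/(-643216) = -(-1112)*((-3 + 2)*2)**2/(-643216) = -(-1112)*(-1*2)**2*(-1/643216) = -(-1112)*(-2)**2*(-1/643216) = -(-1112)*4*(-1/643216) = -278*(-16)*(-1/643216) = 4448*(-1/643216) = -278/40201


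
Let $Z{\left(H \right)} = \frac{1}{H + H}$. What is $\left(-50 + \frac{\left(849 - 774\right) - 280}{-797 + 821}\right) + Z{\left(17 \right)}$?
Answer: $- \frac{23873}{408} \approx -58.512$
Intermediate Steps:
$Z{\left(H \right)} = \frac{1}{2 H}$
$\left(-50 + \frac{\left(849 - 774\right) - 280}{-797 + 821}\right) + Z{\left(17 \right)} = \left(-50 + \frac{\left(849 - 774\right) - 280}{-797 + 821}\right) + \frac{1}{2 \cdot 17} = \left(-50 + \frac{75 - 280}{24}\right) + \frac{1}{2} \cdot \frac{1}{17} = \left(-50 - \frac{205}{24}\right) + \frac{1}{34} = - \frac{1405}{24} + \frac{1}{34} = - \frac{23873}{408}$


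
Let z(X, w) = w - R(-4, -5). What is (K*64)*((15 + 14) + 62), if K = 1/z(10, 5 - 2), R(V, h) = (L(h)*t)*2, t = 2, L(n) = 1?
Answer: -5824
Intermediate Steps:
R(V, h) = 4 (R(V, h) = (1*2)*2 = 2*2 = 4)
z(X, w) = -4 + w (z(X, w) = w - 1*4 = w - 4 = -4 + w)
K = -1 (K = 1/(-4 + (5 - 2)) = 1/(-4 + 3) = 1/(-1) = -1)
(K*64)*((15 + 14) + 62) = (-1*64)*((15 + 14) + 62) = -64*(29 + 62) = -64*91 = -5824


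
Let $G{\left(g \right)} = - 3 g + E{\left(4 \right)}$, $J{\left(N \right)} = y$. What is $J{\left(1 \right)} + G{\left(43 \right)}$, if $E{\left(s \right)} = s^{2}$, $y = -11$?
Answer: $-124$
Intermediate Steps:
$J{\left(N \right)} = -11$
$G{\left(g \right)} = 16 - 3 g$ ($G{\left(g \right)} = - 3 g + 4^{2} = - 3 g + 16 = 16 - 3 g$)
$J{\left(1 \right)} + G{\left(43 \right)} = -11 + \left(16 - 129\right) = -11 - 113 = -124$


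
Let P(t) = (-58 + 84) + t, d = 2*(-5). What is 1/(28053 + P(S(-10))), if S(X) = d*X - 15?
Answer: 1/28164 ≈ 3.5506e-5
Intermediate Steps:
d = -10
S(X) = -15 - 10*X (S(X) = -10*X - 15 = -15 - 10*X)
P(t) = 26 + t
1/(28053 + P(S(-10))) = 1/(28053 + (26 + (-15 - 10*(-10)))) = 1/(28053 + (26 + (-15 + 100))) = 1/(28053 + (26 + 85)) = 1/(28053 + 111) = 1/28164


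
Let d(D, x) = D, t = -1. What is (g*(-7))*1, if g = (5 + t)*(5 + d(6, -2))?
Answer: -308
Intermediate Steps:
g = 44 (g = (5 - 1)*(5 + 6) = 4*11 = 44)
(g*(-7))*1 = (44*(-7))*1 = -308*1 = -308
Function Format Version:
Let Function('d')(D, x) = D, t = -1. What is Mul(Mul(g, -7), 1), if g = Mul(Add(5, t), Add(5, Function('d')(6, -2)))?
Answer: -308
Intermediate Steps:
g = 44 (g = Mul(Add(5, -1), Add(5, 6)) = Mul(4, 11) = 44)
Mul(Mul(g, -7), 1) = Mul(Mul(44, -7), 1) = Mul(-308, 1) = -308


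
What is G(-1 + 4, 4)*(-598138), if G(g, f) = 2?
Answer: -1196276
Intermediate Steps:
G(-1 + 4, 4)*(-598138) = 2*(-598138) = -1196276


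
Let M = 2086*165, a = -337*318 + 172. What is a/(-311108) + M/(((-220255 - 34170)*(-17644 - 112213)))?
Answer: 50500966287631/146837941494790 ≈ 0.34392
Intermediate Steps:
a = -106994 (a = -107166 + 172 = -106994)
M = 344190
a/(-311108) + M/(((-220255 - 34170)*(-17644 - 112213))) = -106994/(-311108) + 344190/(((-220255 - 34170)*(-17644 - 112213))) = -106994*(-1/311108) + 344190/((-254425*(-129857))) = 53497/155554 + 344190/33038867225 = 53497/155554 + 344190*(1/33038867225) = 53497/155554 + 9834/943967635 = 50500966287631/146837941494790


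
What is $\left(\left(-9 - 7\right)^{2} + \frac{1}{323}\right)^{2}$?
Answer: $\frac{6837470721}{104329} \approx 65538.0$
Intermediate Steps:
$\left(\left(-9 - 7\right)^{2} + \frac{1}{323}\right)^{2} = \left(\left(-16\right)^{2} + \frac{1}{323}\right)^{2} = \left(256 + \frac{1}{323}\right)^{2} = \left(\frac{82689}{323}\right)^{2} = \frac{6837470721}{104329}$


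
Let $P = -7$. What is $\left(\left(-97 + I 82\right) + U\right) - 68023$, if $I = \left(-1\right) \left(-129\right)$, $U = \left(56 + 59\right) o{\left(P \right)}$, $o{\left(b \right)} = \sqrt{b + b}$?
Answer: $-57542 + 115 i \sqrt{14} \approx -57542.0 + 430.29 i$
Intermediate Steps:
$o{\left(b \right)} = \sqrt{2} \sqrt{b}$ ($o{\left(b \right)} = \sqrt{2 b} = \sqrt{2} \sqrt{b}$)
$U = 115 i \sqrt{14}$ ($U = \left(56 + 59\right) \sqrt{2} \sqrt{-7} = 115 \sqrt{2} i \sqrt{7} = 115 i \sqrt{14} \approx 430.29 i$)
$I = 129$
$\left(\left(-97 + I 82\right) + U\right) - 68023 = \left(\left(-97 + 129 \cdot 82\right) + 115 i \sqrt{14}\right) - 68023 = \left(\left(-97 + 10578\right) + 115 i \sqrt{14}\right) - 68023 = \left(10481 + 115 i \sqrt{14}\right) - 68023 = -57542 + 115 i \sqrt{14}$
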